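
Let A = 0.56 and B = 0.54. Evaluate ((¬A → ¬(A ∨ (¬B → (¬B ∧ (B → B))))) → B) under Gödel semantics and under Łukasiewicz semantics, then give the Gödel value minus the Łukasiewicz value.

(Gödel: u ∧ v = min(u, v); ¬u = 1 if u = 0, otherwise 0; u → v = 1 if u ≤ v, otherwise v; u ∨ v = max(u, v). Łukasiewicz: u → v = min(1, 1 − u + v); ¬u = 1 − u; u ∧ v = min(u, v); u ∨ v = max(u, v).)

-0.44

Gödel evaluation:
  ¬A: Gödel ¬ of 0.56 = 0 (operand ≠ 0)
  ¬B: Gödel ¬ of 0.54 = 0 (operand ≠ 0)
  ¬B: Gödel ¬ of 0.54 = 0 (operand ≠ 0)
  (B → B): 0.54 ≤ 0.54, so result = 1
  (¬B ∧ (B → B)) = min(0, 1) = 0
  (¬B → (¬B ∧ (B → B))): 0 ≤ 0, so result = 1
  (A ∨ (¬B → (¬B ∧ (B → B)))) = max(0.56, 1) = 1
  ¬(A ∨ (¬B → (¬B ∧ (B → B)))): Gödel ¬ of 1 = 0 (operand ≠ 0)
  (¬A → ¬(A ∨ (¬B → (¬B ∧ (B → B))))): 0 ≤ 0, so result = 1
  ((¬A → ¬(A ∨ (¬B → (¬B ∧ (B → B))))) → B): 1 > 0.54, so result = 0.54
  Gödel value = 0.54
Łukasiewicz evaluation:
  ¬A: Łukasiewicz ¬ gives 1 − 0.56 = 0.44
  ¬B: Łukasiewicz ¬ gives 1 − 0.54 = 0.46
  ¬B: Łukasiewicz ¬ gives 1 − 0.54 = 0.46
  (B → B): min(1, 1 − 0.54 + 0.54) = 1
  (¬B ∧ (B → B)) = min(0.46, 1) = 0.46
  (¬B → (¬B ∧ (B → B))): min(1, 1 − 0.46 + 0.46) = 1
  (A ∨ (¬B → (¬B ∧ (B → B)))) = max(0.56, 1) = 1
  ¬(A ∨ (¬B → (¬B ∧ (B → B)))): Łukasiewicz ¬ gives 1 − 1 = 0
  (¬A → ¬(A ∨ (¬B → (¬B ∧ (B → B))))): min(1, 1 − 0.44 + 0) = 0.56
  ((¬A → ¬(A ∨ (¬B → (¬B ∧ (B → B))))) → B): min(1, 1 − 0.56 + 0.54) = 0.98
  Łukasiewicz value = 0.98
Difference: 0.54 − 0.98 = -0.44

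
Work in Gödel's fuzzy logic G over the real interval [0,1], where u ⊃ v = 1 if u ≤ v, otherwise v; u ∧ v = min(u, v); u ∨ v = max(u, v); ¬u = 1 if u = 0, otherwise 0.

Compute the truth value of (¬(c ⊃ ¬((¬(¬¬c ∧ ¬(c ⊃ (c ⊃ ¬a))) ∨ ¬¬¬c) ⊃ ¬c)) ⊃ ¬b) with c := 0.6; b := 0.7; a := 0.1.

0.00

¬c: Gödel ¬ of 0.6 = 0 (operand ≠ 0)
¬¬c: Gödel ¬ of 0 = 1 (operand is 0)
¬a: Gödel ¬ of 0.1 = 0 (operand ≠ 0)
(c ⊃ ¬a): 0.6 > 0, so result = 0
(c ⊃ (c ⊃ ¬a)): 0.6 > 0, so result = 0
¬(c ⊃ (c ⊃ ¬a)): Gödel ¬ of 0 = 1 (operand is 0)
(¬¬c ∧ ¬(c ⊃ (c ⊃ ¬a))) = min(1, 1) = 1
¬(¬¬c ∧ ¬(c ⊃ (c ⊃ ¬a))): Gödel ¬ of 1 = 0 (operand ≠ 0)
¬c: Gödel ¬ of 0.6 = 0 (operand ≠ 0)
¬¬c: Gödel ¬ of 0 = 1 (operand is 0)
¬¬¬c: Gödel ¬ of 1 = 0 (operand ≠ 0)
(¬(¬¬c ∧ ¬(c ⊃ (c ⊃ ¬a))) ∨ ¬¬¬c) = max(0, 0) = 0
¬c: Gödel ¬ of 0.6 = 0 (operand ≠ 0)
((¬(¬¬c ∧ ¬(c ⊃ (c ⊃ ¬a))) ∨ ¬¬¬c) ⊃ ¬c): 0 ≤ 0, so result = 1
¬((¬(¬¬c ∧ ¬(c ⊃ (c ⊃ ¬a))) ∨ ¬¬¬c) ⊃ ¬c): Gödel ¬ of 1 = 0 (operand ≠ 0)
(c ⊃ ¬((¬(¬¬c ∧ ¬(c ⊃ (c ⊃ ¬a))) ∨ ¬¬¬c) ⊃ ¬c)): 0.6 > 0, so result = 0
¬(c ⊃ ¬((¬(¬¬c ∧ ¬(c ⊃ (c ⊃ ¬a))) ∨ ¬¬¬c) ⊃ ¬c)): Gödel ¬ of 0 = 1 (operand is 0)
¬b: Gödel ¬ of 0.7 = 0 (operand ≠ 0)
(¬(c ⊃ ¬((¬(¬¬c ∧ ¬(c ⊃ (c ⊃ ¬a))) ∨ ¬¬¬c) ⊃ ¬c)) ⊃ ¬b): 1 > 0, so result = 0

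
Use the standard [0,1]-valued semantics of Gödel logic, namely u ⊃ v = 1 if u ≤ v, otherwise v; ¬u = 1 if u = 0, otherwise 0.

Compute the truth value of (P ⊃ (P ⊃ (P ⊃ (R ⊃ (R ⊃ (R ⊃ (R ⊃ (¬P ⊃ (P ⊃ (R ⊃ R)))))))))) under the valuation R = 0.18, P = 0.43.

1.00

¬P: Gödel ¬ of 0.43 = 0 (operand ≠ 0)
(R ⊃ R): 0.18 ≤ 0.18, so result = 1
(P ⊃ (R ⊃ R)): 0.43 ≤ 1, so result = 1
(¬P ⊃ (P ⊃ (R ⊃ R))): 0 ≤ 1, so result = 1
(R ⊃ (¬P ⊃ (P ⊃ (R ⊃ R)))): 0.18 ≤ 1, so result = 1
(R ⊃ (R ⊃ (¬P ⊃ (P ⊃ (R ⊃ R))))): 0.18 ≤ 1, so result = 1
(R ⊃ (R ⊃ (R ⊃ (¬P ⊃ (P ⊃ (R ⊃ R)))))): 0.18 ≤ 1, so result = 1
(R ⊃ (R ⊃ (R ⊃ (R ⊃ (¬P ⊃ (P ⊃ (R ⊃ R))))))): 0.18 ≤ 1, so result = 1
(P ⊃ (R ⊃ (R ⊃ (R ⊃ (R ⊃ (¬P ⊃ (P ⊃ (R ⊃ R)))))))): 0.43 ≤ 1, so result = 1
(P ⊃ (P ⊃ (R ⊃ (R ⊃ (R ⊃ (R ⊃ (¬P ⊃ (P ⊃ (R ⊃ R))))))))): 0.43 ≤ 1, so result = 1
(P ⊃ (P ⊃ (P ⊃ (R ⊃ (R ⊃ (R ⊃ (R ⊃ (¬P ⊃ (P ⊃ (R ⊃ R)))))))))): 0.43 ≤ 1, so result = 1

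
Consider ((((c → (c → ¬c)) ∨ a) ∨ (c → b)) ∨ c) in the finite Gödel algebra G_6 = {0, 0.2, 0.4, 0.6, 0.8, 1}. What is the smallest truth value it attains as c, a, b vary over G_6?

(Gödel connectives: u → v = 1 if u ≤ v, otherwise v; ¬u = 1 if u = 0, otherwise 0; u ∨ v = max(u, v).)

0.20

The minimum is attained at c = 0.2, a = 0, b = 0:
  ¬c: Gödel ¬ of 0.2 = 0 (operand ≠ 0)
  (c → ¬c): 0.2 > 0, so result = 0
  (c → (c → ¬c)): 0.2 > 0, so result = 0
  ((c → (c → ¬c)) ∨ a) = max(0, 0) = 0
  (c → b): 0.2 > 0, so result = 0
  (((c → (c → ¬c)) ∨ a) ∨ (c → b)) = max(0, 0) = 0
  ((((c → (c → ¬c)) ∨ a) ∨ (c → b)) ∨ c) = max(0, 0.2) = 0.2
Checking all 216 assignments confirms none give a value below 0.20.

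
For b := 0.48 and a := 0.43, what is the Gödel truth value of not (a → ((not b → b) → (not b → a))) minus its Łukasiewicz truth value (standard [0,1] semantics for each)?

Gödel evaluation:
  not b: Gödel ¬ of 0.48 = 0 (operand ≠ 0)
  (not b → b): 0 ≤ 0.48, so result = 1
  not b: Gödel ¬ of 0.48 = 0 (operand ≠ 0)
  (not b → a): 0 ≤ 0.43, so result = 1
  ((not b → b) → (not b → a)): 1 ≤ 1, so result = 1
  (a → ((not b → b) → (not b → a))): 0.43 ≤ 1, so result = 1
  not (a → ((not b → b) → (not b → a))): Gödel ¬ of 1 = 0 (operand ≠ 0)
  Gödel value = 0
Łukasiewicz evaluation:
  not b: Łukasiewicz ¬ gives 1 − 0.48 = 0.52
  (not b → b): min(1, 1 − 0.52 + 0.48) = 0.96
  not b: Łukasiewicz ¬ gives 1 − 0.48 = 0.52
  (not b → a): min(1, 1 − 0.52 + 0.43) = 0.91
  ((not b → b) → (not b → a)): min(1, 1 − 0.96 + 0.91) = 0.95
  (a → ((not b → b) → (not b → a))): min(1, 1 − 0.43 + 0.95) = 1
  not (a → ((not b → b) → (not b → a))): Łukasiewicz ¬ gives 1 − 1 = 0
  Łukasiewicz value = 0
Difference: 0 − 0 = 0.00

0.00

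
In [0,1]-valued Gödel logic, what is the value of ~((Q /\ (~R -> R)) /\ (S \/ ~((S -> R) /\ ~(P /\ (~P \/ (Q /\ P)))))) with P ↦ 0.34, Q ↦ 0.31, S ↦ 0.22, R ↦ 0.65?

~R: Gödel ¬ of 0.65 = 0 (operand ≠ 0)
(~R -> R): 0 ≤ 0.65, so result = 1
(Q /\ (~R -> R)) = min(0.31, 1) = 0.31
(S -> R): 0.22 ≤ 0.65, so result = 1
~P: Gödel ¬ of 0.34 = 0 (operand ≠ 0)
(Q /\ P) = min(0.31, 0.34) = 0.31
(~P \/ (Q /\ P)) = max(0, 0.31) = 0.31
(P /\ (~P \/ (Q /\ P))) = min(0.34, 0.31) = 0.31
~(P /\ (~P \/ (Q /\ P))): Gödel ¬ of 0.31 = 0 (operand ≠ 0)
((S -> R) /\ ~(P /\ (~P \/ (Q /\ P)))) = min(1, 0) = 0
~((S -> R) /\ ~(P /\ (~P \/ (Q /\ P)))): Gödel ¬ of 0 = 1 (operand is 0)
(S \/ ~((S -> R) /\ ~(P /\ (~P \/ (Q /\ P))))) = max(0.22, 1) = 1
((Q /\ (~R -> R)) /\ (S \/ ~((S -> R) /\ ~(P /\ (~P \/ (Q /\ P)))))) = min(0.31, 1) = 0.31
~((Q /\ (~R -> R)) /\ (S \/ ~((S -> R) /\ ~(P /\ (~P \/ (Q /\ P)))))): Gödel ¬ of 0.31 = 0 (operand ≠ 0)

0.00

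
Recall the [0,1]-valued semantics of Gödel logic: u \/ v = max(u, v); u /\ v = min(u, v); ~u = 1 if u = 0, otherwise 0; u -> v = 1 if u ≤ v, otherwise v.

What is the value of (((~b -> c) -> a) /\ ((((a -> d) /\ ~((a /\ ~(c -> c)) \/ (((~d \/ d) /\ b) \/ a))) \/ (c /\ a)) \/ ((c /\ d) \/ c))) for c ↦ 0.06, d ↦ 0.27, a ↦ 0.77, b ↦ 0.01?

~b: Gödel ¬ of 0.01 = 0 (operand ≠ 0)
(~b -> c): 0 ≤ 0.06, so result = 1
((~b -> c) -> a): 1 > 0.77, so result = 0.77
(a -> d): 0.77 > 0.27, so result = 0.27
(c -> c): 0.06 ≤ 0.06, so result = 1
~(c -> c): Gödel ¬ of 1 = 0 (operand ≠ 0)
(a /\ ~(c -> c)) = min(0.77, 0) = 0
~d: Gödel ¬ of 0.27 = 0 (operand ≠ 0)
(~d \/ d) = max(0, 0.27) = 0.27
((~d \/ d) /\ b) = min(0.27, 0.01) = 0.01
(((~d \/ d) /\ b) \/ a) = max(0.01, 0.77) = 0.77
((a /\ ~(c -> c)) \/ (((~d \/ d) /\ b) \/ a)) = max(0, 0.77) = 0.77
~((a /\ ~(c -> c)) \/ (((~d \/ d) /\ b) \/ a)): Gödel ¬ of 0.77 = 0 (operand ≠ 0)
((a -> d) /\ ~((a /\ ~(c -> c)) \/ (((~d \/ d) /\ b) \/ a))) = min(0.27, 0) = 0
(c /\ a) = min(0.06, 0.77) = 0.06
(((a -> d) /\ ~((a /\ ~(c -> c)) \/ (((~d \/ d) /\ b) \/ a))) \/ (c /\ a)) = max(0, 0.06) = 0.06
(c /\ d) = min(0.06, 0.27) = 0.06
((c /\ d) \/ c) = max(0.06, 0.06) = 0.06
((((a -> d) /\ ~((a /\ ~(c -> c)) \/ (((~d \/ d) /\ b) \/ a))) \/ (c /\ a)) \/ ((c /\ d) \/ c)) = max(0.06, 0.06) = 0.06
(((~b -> c) -> a) /\ ((((a -> d) /\ ~((a /\ ~(c -> c)) \/ (((~d \/ d) /\ b) \/ a))) \/ (c /\ a)) \/ ((c /\ d) \/ c))) = min(0.77, 0.06) = 0.06

0.06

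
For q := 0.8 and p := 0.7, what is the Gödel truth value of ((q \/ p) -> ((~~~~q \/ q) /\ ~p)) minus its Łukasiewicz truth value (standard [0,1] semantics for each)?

-0.50

Gödel evaluation:
  (q \/ p) = max(0.8, 0.7) = 0.8
  ~q: Gödel ¬ of 0.8 = 0 (operand ≠ 0)
  ~~q: Gödel ¬ of 0 = 1 (operand is 0)
  ~~~q: Gödel ¬ of 1 = 0 (operand ≠ 0)
  ~~~~q: Gödel ¬ of 0 = 1 (operand is 0)
  (~~~~q \/ q) = max(1, 0.8) = 1
  ~p: Gödel ¬ of 0.7 = 0 (operand ≠ 0)
  ((~~~~q \/ q) /\ ~p) = min(1, 0) = 0
  ((q \/ p) -> ((~~~~q \/ q) /\ ~p)): 0.8 > 0, so result = 0
  Gödel value = 0
Łukasiewicz evaluation:
  (q \/ p) = max(0.8, 0.7) = 0.8
  ~q: Łukasiewicz ¬ gives 1 − 0.8 = 0.2
  ~~q: Łukasiewicz ¬ gives 1 − 0.2 = 0.8
  ~~~q: Łukasiewicz ¬ gives 1 − 0.8 = 0.2
  ~~~~q: Łukasiewicz ¬ gives 1 − 0.2 = 0.8
  (~~~~q \/ q) = max(0.8, 0.8) = 0.8
  ~p: Łukasiewicz ¬ gives 1 − 0.7 = 0.3
  ((~~~~q \/ q) /\ ~p) = min(0.8, 0.3) = 0.3
  ((q \/ p) -> ((~~~~q \/ q) /\ ~p)): min(1, 1 − 0.8 + 0.3) = 0.5
  Łukasiewicz value = 0.5
Difference: 0 − 0.5 = -0.50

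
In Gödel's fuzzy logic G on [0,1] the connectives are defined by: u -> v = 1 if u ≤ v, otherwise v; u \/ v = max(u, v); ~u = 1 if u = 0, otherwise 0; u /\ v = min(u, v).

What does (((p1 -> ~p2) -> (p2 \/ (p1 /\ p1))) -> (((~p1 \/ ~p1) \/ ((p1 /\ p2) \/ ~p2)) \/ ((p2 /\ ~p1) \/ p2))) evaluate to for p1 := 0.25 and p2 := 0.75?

0.75

~p2: Gödel ¬ of 0.75 = 0 (operand ≠ 0)
(p1 -> ~p2): 0.25 > 0, so result = 0
(p1 /\ p1) = min(0.25, 0.25) = 0.25
(p2 \/ (p1 /\ p1)) = max(0.75, 0.25) = 0.75
((p1 -> ~p2) -> (p2 \/ (p1 /\ p1))): 0 ≤ 0.75, so result = 1
~p1: Gödel ¬ of 0.25 = 0 (operand ≠ 0)
~p1: Gödel ¬ of 0.25 = 0 (operand ≠ 0)
(~p1 \/ ~p1) = max(0, 0) = 0
(p1 /\ p2) = min(0.25, 0.75) = 0.25
~p2: Gödel ¬ of 0.75 = 0 (operand ≠ 0)
((p1 /\ p2) \/ ~p2) = max(0.25, 0) = 0.25
((~p1 \/ ~p1) \/ ((p1 /\ p2) \/ ~p2)) = max(0, 0.25) = 0.25
~p1: Gödel ¬ of 0.25 = 0 (operand ≠ 0)
(p2 /\ ~p1) = min(0.75, 0) = 0
((p2 /\ ~p1) \/ p2) = max(0, 0.75) = 0.75
(((~p1 \/ ~p1) \/ ((p1 /\ p2) \/ ~p2)) \/ ((p2 /\ ~p1) \/ p2)) = max(0.25, 0.75) = 0.75
(((p1 -> ~p2) -> (p2 \/ (p1 /\ p1))) -> (((~p1 \/ ~p1) \/ ((p1 /\ p2) \/ ~p2)) \/ ((p2 /\ ~p1) \/ p2))): 1 > 0.75, so result = 0.75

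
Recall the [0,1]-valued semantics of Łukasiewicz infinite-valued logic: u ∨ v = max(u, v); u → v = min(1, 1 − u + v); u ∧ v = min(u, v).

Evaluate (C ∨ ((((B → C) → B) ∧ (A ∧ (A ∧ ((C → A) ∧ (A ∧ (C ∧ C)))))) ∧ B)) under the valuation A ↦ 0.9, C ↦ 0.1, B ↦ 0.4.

0.10

(B → C): min(1, 1 − 0.4 + 0.1) = 0.7
((B → C) → B): min(1, 1 − 0.7 + 0.4) = 0.7
(C → A): min(1, 1 − 0.1 + 0.9) = 1
(C ∧ C) = min(0.1, 0.1) = 0.1
(A ∧ (C ∧ C)) = min(0.9, 0.1) = 0.1
((C → A) ∧ (A ∧ (C ∧ C))) = min(1, 0.1) = 0.1
(A ∧ ((C → A) ∧ (A ∧ (C ∧ C)))) = min(0.9, 0.1) = 0.1
(A ∧ (A ∧ ((C → A) ∧ (A ∧ (C ∧ C))))) = min(0.9, 0.1) = 0.1
(((B → C) → B) ∧ (A ∧ (A ∧ ((C → A) ∧ (A ∧ (C ∧ C)))))) = min(0.7, 0.1) = 0.1
((((B → C) → B) ∧ (A ∧ (A ∧ ((C → A) ∧ (A ∧ (C ∧ C)))))) ∧ B) = min(0.1, 0.4) = 0.1
(C ∨ ((((B → C) → B) ∧ (A ∧ (A ∧ ((C → A) ∧ (A ∧ (C ∧ C)))))) ∧ B)) = max(0.1, 0.1) = 0.1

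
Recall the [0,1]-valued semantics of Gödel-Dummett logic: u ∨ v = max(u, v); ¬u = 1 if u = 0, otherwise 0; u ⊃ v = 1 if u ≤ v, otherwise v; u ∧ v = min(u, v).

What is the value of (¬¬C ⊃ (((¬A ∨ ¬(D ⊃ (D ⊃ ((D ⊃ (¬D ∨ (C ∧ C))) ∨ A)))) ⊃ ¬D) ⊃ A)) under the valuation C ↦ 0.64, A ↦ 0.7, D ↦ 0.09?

¬C: Gödel ¬ of 0.64 = 0 (operand ≠ 0)
¬¬C: Gödel ¬ of 0 = 1 (operand is 0)
¬A: Gödel ¬ of 0.7 = 0 (operand ≠ 0)
¬D: Gödel ¬ of 0.09 = 0 (operand ≠ 0)
(C ∧ C) = min(0.64, 0.64) = 0.64
(¬D ∨ (C ∧ C)) = max(0, 0.64) = 0.64
(D ⊃ (¬D ∨ (C ∧ C))): 0.09 ≤ 0.64, so result = 1
((D ⊃ (¬D ∨ (C ∧ C))) ∨ A) = max(1, 0.7) = 1
(D ⊃ ((D ⊃ (¬D ∨ (C ∧ C))) ∨ A)): 0.09 ≤ 1, so result = 1
(D ⊃ (D ⊃ ((D ⊃ (¬D ∨ (C ∧ C))) ∨ A))): 0.09 ≤ 1, so result = 1
¬(D ⊃ (D ⊃ ((D ⊃ (¬D ∨ (C ∧ C))) ∨ A))): Gödel ¬ of 1 = 0 (operand ≠ 0)
(¬A ∨ ¬(D ⊃ (D ⊃ ((D ⊃ (¬D ∨ (C ∧ C))) ∨ A)))) = max(0, 0) = 0
¬D: Gödel ¬ of 0.09 = 0 (operand ≠ 0)
((¬A ∨ ¬(D ⊃ (D ⊃ ((D ⊃ (¬D ∨ (C ∧ C))) ∨ A)))) ⊃ ¬D): 0 ≤ 0, so result = 1
(((¬A ∨ ¬(D ⊃ (D ⊃ ((D ⊃ (¬D ∨ (C ∧ C))) ∨ A)))) ⊃ ¬D) ⊃ A): 1 > 0.7, so result = 0.7
(¬¬C ⊃ (((¬A ∨ ¬(D ⊃ (D ⊃ ((D ⊃ (¬D ∨ (C ∧ C))) ∨ A)))) ⊃ ¬D) ⊃ A)): 1 > 0.7, so result = 0.7

0.70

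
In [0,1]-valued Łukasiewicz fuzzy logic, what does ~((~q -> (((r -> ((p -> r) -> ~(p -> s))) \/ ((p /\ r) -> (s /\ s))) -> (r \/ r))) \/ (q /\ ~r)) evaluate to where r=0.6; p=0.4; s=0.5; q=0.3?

0.10

~q: Łukasiewicz ¬ gives 1 − 0.3 = 0.7
(p -> r): min(1, 1 − 0.4 + 0.6) = 1
(p -> s): min(1, 1 − 0.4 + 0.5) = 1
~(p -> s): Łukasiewicz ¬ gives 1 − 1 = 0
((p -> r) -> ~(p -> s)): min(1, 1 − 1 + 0) = 0
(r -> ((p -> r) -> ~(p -> s))): min(1, 1 − 0.6 + 0) = 0.4
(p /\ r) = min(0.4, 0.6) = 0.4
(s /\ s) = min(0.5, 0.5) = 0.5
((p /\ r) -> (s /\ s)): min(1, 1 − 0.4 + 0.5) = 1
((r -> ((p -> r) -> ~(p -> s))) \/ ((p /\ r) -> (s /\ s))) = max(0.4, 1) = 1
(r \/ r) = max(0.6, 0.6) = 0.6
(((r -> ((p -> r) -> ~(p -> s))) \/ ((p /\ r) -> (s /\ s))) -> (r \/ r)): min(1, 1 − 1 + 0.6) = 0.6
(~q -> (((r -> ((p -> r) -> ~(p -> s))) \/ ((p /\ r) -> (s /\ s))) -> (r \/ r))): min(1, 1 − 0.7 + 0.6) = 0.9
~r: Łukasiewicz ¬ gives 1 − 0.6 = 0.4
(q /\ ~r) = min(0.3, 0.4) = 0.3
((~q -> (((r -> ((p -> r) -> ~(p -> s))) \/ ((p /\ r) -> (s /\ s))) -> (r \/ r))) \/ (q /\ ~r)) = max(0.9, 0.3) = 0.9
~((~q -> (((r -> ((p -> r) -> ~(p -> s))) \/ ((p /\ r) -> (s /\ s))) -> (r \/ r))) \/ (q /\ ~r)): Łukasiewicz ¬ gives 1 − 0.9 = 0.1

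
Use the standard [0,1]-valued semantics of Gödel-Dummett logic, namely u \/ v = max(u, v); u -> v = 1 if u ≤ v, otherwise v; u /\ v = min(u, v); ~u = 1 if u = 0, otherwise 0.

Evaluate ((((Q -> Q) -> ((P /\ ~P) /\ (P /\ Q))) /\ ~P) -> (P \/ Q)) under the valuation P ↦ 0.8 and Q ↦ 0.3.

(Q -> Q): 0.3 ≤ 0.3, so result = 1
~P: Gödel ¬ of 0.8 = 0 (operand ≠ 0)
(P /\ ~P) = min(0.8, 0) = 0
(P /\ Q) = min(0.8, 0.3) = 0.3
((P /\ ~P) /\ (P /\ Q)) = min(0, 0.3) = 0
((Q -> Q) -> ((P /\ ~P) /\ (P /\ Q))): 1 > 0, so result = 0
~P: Gödel ¬ of 0.8 = 0 (operand ≠ 0)
(((Q -> Q) -> ((P /\ ~P) /\ (P /\ Q))) /\ ~P) = min(0, 0) = 0
(P \/ Q) = max(0.8, 0.3) = 0.8
((((Q -> Q) -> ((P /\ ~P) /\ (P /\ Q))) /\ ~P) -> (P \/ Q)): 0 ≤ 0.8, so result = 1

1.00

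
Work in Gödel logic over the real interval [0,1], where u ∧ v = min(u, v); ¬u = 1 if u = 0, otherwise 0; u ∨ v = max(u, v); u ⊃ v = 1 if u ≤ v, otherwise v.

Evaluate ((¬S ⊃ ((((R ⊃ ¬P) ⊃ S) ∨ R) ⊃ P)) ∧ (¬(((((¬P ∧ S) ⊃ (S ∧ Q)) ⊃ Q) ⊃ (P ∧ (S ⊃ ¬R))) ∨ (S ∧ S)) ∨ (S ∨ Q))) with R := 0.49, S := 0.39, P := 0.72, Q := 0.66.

¬S: Gödel ¬ of 0.39 = 0 (operand ≠ 0)
¬P: Gödel ¬ of 0.72 = 0 (operand ≠ 0)
(R ⊃ ¬P): 0.49 > 0, so result = 0
((R ⊃ ¬P) ⊃ S): 0 ≤ 0.39, so result = 1
(((R ⊃ ¬P) ⊃ S) ∨ R) = max(1, 0.49) = 1
((((R ⊃ ¬P) ⊃ S) ∨ R) ⊃ P): 1 > 0.72, so result = 0.72
(¬S ⊃ ((((R ⊃ ¬P) ⊃ S) ∨ R) ⊃ P)): 0 ≤ 0.72, so result = 1
¬P: Gödel ¬ of 0.72 = 0 (operand ≠ 0)
(¬P ∧ S) = min(0, 0.39) = 0
(S ∧ Q) = min(0.39, 0.66) = 0.39
((¬P ∧ S) ⊃ (S ∧ Q)): 0 ≤ 0.39, so result = 1
(((¬P ∧ S) ⊃ (S ∧ Q)) ⊃ Q): 1 > 0.66, so result = 0.66
¬R: Gödel ¬ of 0.49 = 0 (operand ≠ 0)
(S ⊃ ¬R): 0.39 > 0, so result = 0
(P ∧ (S ⊃ ¬R)) = min(0.72, 0) = 0
((((¬P ∧ S) ⊃ (S ∧ Q)) ⊃ Q) ⊃ (P ∧ (S ⊃ ¬R))): 0.66 > 0, so result = 0
(S ∧ S) = min(0.39, 0.39) = 0.39
(((((¬P ∧ S) ⊃ (S ∧ Q)) ⊃ Q) ⊃ (P ∧ (S ⊃ ¬R))) ∨ (S ∧ S)) = max(0, 0.39) = 0.39
¬(((((¬P ∧ S) ⊃ (S ∧ Q)) ⊃ Q) ⊃ (P ∧ (S ⊃ ¬R))) ∨ (S ∧ S)): Gödel ¬ of 0.39 = 0 (operand ≠ 0)
(S ∨ Q) = max(0.39, 0.66) = 0.66
(¬(((((¬P ∧ S) ⊃ (S ∧ Q)) ⊃ Q) ⊃ (P ∧ (S ⊃ ¬R))) ∨ (S ∧ S)) ∨ (S ∨ Q)) = max(0, 0.66) = 0.66
((¬S ⊃ ((((R ⊃ ¬P) ⊃ S) ∨ R) ⊃ P)) ∧ (¬(((((¬P ∧ S) ⊃ (S ∧ Q)) ⊃ Q) ⊃ (P ∧ (S ⊃ ¬R))) ∨ (S ∧ S)) ∨ (S ∨ Q))) = min(1, 0.66) = 0.66

0.66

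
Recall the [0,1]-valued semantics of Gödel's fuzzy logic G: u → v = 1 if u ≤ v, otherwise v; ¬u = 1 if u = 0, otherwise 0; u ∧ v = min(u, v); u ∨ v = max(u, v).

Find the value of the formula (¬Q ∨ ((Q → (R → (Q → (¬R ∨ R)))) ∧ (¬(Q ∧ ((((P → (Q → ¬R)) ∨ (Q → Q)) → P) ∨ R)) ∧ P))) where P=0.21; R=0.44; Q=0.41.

¬Q: Gödel ¬ of 0.41 = 0 (operand ≠ 0)
¬R: Gödel ¬ of 0.44 = 0 (operand ≠ 0)
(¬R ∨ R) = max(0, 0.44) = 0.44
(Q → (¬R ∨ R)): 0.41 ≤ 0.44, so result = 1
(R → (Q → (¬R ∨ R))): 0.44 ≤ 1, so result = 1
(Q → (R → (Q → (¬R ∨ R)))): 0.41 ≤ 1, so result = 1
¬R: Gödel ¬ of 0.44 = 0 (operand ≠ 0)
(Q → ¬R): 0.41 > 0, so result = 0
(P → (Q → ¬R)): 0.21 > 0, so result = 0
(Q → Q): 0.41 ≤ 0.41, so result = 1
((P → (Q → ¬R)) ∨ (Q → Q)) = max(0, 1) = 1
(((P → (Q → ¬R)) ∨ (Q → Q)) → P): 1 > 0.21, so result = 0.21
((((P → (Q → ¬R)) ∨ (Q → Q)) → P) ∨ R) = max(0.21, 0.44) = 0.44
(Q ∧ ((((P → (Q → ¬R)) ∨ (Q → Q)) → P) ∨ R)) = min(0.41, 0.44) = 0.41
¬(Q ∧ ((((P → (Q → ¬R)) ∨ (Q → Q)) → P) ∨ R)): Gödel ¬ of 0.41 = 0 (operand ≠ 0)
(¬(Q ∧ ((((P → (Q → ¬R)) ∨ (Q → Q)) → P) ∨ R)) ∧ P) = min(0, 0.21) = 0
((Q → (R → (Q → (¬R ∨ R)))) ∧ (¬(Q ∧ ((((P → (Q → ¬R)) ∨ (Q → Q)) → P) ∨ R)) ∧ P)) = min(1, 0) = 0
(¬Q ∨ ((Q → (R → (Q → (¬R ∨ R)))) ∧ (¬(Q ∧ ((((P → (Q → ¬R)) ∨ (Q → Q)) → P) ∨ R)) ∧ P))) = max(0, 0) = 0

0.00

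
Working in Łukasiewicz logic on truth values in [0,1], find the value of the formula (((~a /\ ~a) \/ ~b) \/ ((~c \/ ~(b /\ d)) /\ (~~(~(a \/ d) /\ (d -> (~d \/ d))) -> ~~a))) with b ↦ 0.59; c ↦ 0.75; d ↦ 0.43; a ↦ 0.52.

0.57

~a: Łukasiewicz ¬ gives 1 − 0.52 = 0.48
~a: Łukasiewicz ¬ gives 1 − 0.52 = 0.48
(~a /\ ~a) = min(0.48, 0.48) = 0.48
~b: Łukasiewicz ¬ gives 1 − 0.59 = 0.41
((~a /\ ~a) \/ ~b) = max(0.48, 0.41) = 0.48
~c: Łukasiewicz ¬ gives 1 − 0.75 = 0.25
(b /\ d) = min(0.59, 0.43) = 0.43
~(b /\ d): Łukasiewicz ¬ gives 1 − 0.43 = 0.57
(~c \/ ~(b /\ d)) = max(0.25, 0.57) = 0.57
(a \/ d) = max(0.52, 0.43) = 0.52
~(a \/ d): Łukasiewicz ¬ gives 1 − 0.52 = 0.48
~d: Łukasiewicz ¬ gives 1 − 0.43 = 0.57
(~d \/ d) = max(0.57, 0.43) = 0.57
(d -> (~d \/ d)): min(1, 1 − 0.43 + 0.57) = 1
(~(a \/ d) /\ (d -> (~d \/ d))) = min(0.48, 1) = 0.48
~(~(a \/ d) /\ (d -> (~d \/ d))): Łukasiewicz ¬ gives 1 − 0.48 = 0.52
~~(~(a \/ d) /\ (d -> (~d \/ d))): Łukasiewicz ¬ gives 1 − 0.52 = 0.48
~a: Łukasiewicz ¬ gives 1 − 0.52 = 0.48
~~a: Łukasiewicz ¬ gives 1 − 0.48 = 0.52
(~~(~(a \/ d) /\ (d -> (~d \/ d))) -> ~~a): min(1, 1 − 0.48 + 0.52) = 1
((~c \/ ~(b /\ d)) /\ (~~(~(a \/ d) /\ (d -> (~d \/ d))) -> ~~a)) = min(0.57, 1) = 0.57
(((~a /\ ~a) \/ ~b) \/ ((~c \/ ~(b /\ d)) /\ (~~(~(a \/ d) /\ (d -> (~d \/ d))) -> ~~a))) = max(0.48, 0.57) = 0.57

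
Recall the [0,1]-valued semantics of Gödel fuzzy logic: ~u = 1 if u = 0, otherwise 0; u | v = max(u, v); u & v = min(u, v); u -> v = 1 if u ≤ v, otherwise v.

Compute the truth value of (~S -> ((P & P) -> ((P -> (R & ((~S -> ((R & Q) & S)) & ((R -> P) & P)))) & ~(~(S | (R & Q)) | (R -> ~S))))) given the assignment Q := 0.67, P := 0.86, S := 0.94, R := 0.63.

1.00

~S: Gödel ¬ of 0.94 = 0 (operand ≠ 0)
(P & P) = min(0.86, 0.86) = 0.86
~S: Gödel ¬ of 0.94 = 0 (operand ≠ 0)
(R & Q) = min(0.63, 0.67) = 0.63
((R & Q) & S) = min(0.63, 0.94) = 0.63
(~S -> ((R & Q) & S)): 0 ≤ 0.63, so result = 1
(R -> P): 0.63 ≤ 0.86, so result = 1
((R -> P) & P) = min(1, 0.86) = 0.86
((~S -> ((R & Q) & S)) & ((R -> P) & P)) = min(1, 0.86) = 0.86
(R & ((~S -> ((R & Q) & S)) & ((R -> P) & P))) = min(0.63, 0.86) = 0.63
(P -> (R & ((~S -> ((R & Q) & S)) & ((R -> P) & P)))): 0.86 > 0.63, so result = 0.63
(R & Q) = min(0.63, 0.67) = 0.63
(S | (R & Q)) = max(0.94, 0.63) = 0.94
~(S | (R & Q)): Gödel ¬ of 0.94 = 0 (operand ≠ 0)
~S: Gödel ¬ of 0.94 = 0 (operand ≠ 0)
(R -> ~S): 0.63 > 0, so result = 0
(~(S | (R & Q)) | (R -> ~S)) = max(0, 0) = 0
~(~(S | (R & Q)) | (R -> ~S)): Gödel ¬ of 0 = 1 (operand is 0)
((P -> (R & ((~S -> ((R & Q) & S)) & ((R -> P) & P)))) & ~(~(S | (R & Q)) | (R -> ~S))) = min(0.63, 1) = 0.63
((P & P) -> ((P -> (R & ((~S -> ((R & Q) & S)) & ((R -> P) & P)))) & ~(~(S | (R & Q)) | (R -> ~S)))): 0.86 > 0.63, so result = 0.63
(~S -> ((P & P) -> ((P -> (R & ((~S -> ((R & Q) & S)) & ((R -> P) & P)))) & ~(~(S | (R & Q)) | (R -> ~S))))): 0 ≤ 0.63, so result = 1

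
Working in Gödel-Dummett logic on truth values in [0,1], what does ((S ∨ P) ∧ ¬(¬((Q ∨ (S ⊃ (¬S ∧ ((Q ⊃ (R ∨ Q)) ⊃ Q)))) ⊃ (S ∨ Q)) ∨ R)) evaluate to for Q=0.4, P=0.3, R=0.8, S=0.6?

0.00

(S ∨ P) = max(0.6, 0.3) = 0.6
¬S: Gödel ¬ of 0.6 = 0 (operand ≠ 0)
(R ∨ Q) = max(0.8, 0.4) = 0.8
(Q ⊃ (R ∨ Q)): 0.4 ≤ 0.8, so result = 1
((Q ⊃ (R ∨ Q)) ⊃ Q): 1 > 0.4, so result = 0.4
(¬S ∧ ((Q ⊃ (R ∨ Q)) ⊃ Q)) = min(0, 0.4) = 0
(S ⊃ (¬S ∧ ((Q ⊃ (R ∨ Q)) ⊃ Q))): 0.6 > 0, so result = 0
(Q ∨ (S ⊃ (¬S ∧ ((Q ⊃ (R ∨ Q)) ⊃ Q)))) = max(0.4, 0) = 0.4
(S ∨ Q) = max(0.6, 0.4) = 0.6
((Q ∨ (S ⊃ (¬S ∧ ((Q ⊃ (R ∨ Q)) ⊃ Q)))) ⊃ (S ∨ Q)): 0.4 ≤ 0.6, so result = 1
¬((Q ∨ (S ⊃ (¬S ∧ ((Q ⊃ (R ∨ Q)) ⊃ Q)))) ⊃ (S ∨ Q)): Gödel ¬ of 1 = 0 (operand ≠ 0)
(¬((Q ∨ (S ⊃ (¬S ∧ ((Q ⊃ (R ∨ Q)) ⊃ Q)))) ⊃ (S ∨ Q)) ∨ R) = max(0, 0.8) = 0.8
¬(¬((Q ∨ (S ⊃ (¬S ∧ ((Q ⊃ (R ∨ Q)) ⊃ Q)))) ⊃ (S ∨ Q)) ∨ R): Gödel ¬ of 0.8 = 0 (operand ≠ 0)
((S ∨ P) ∧ ¬(¬((Q ∨ (S ⊃ (¬S ∧ ((Q ⊃ (R ∨ Q)) ⊃ Q)))) ⊃ (S ∨ Q)) ∨ R)) = min(0.6, 0) = 0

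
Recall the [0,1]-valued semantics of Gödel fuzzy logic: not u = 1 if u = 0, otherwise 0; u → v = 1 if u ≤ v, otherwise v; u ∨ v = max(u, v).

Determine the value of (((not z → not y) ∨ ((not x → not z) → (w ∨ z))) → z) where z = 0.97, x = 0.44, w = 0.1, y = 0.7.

not z: Gödel ¬ of 0.97 = 0 (operand ≠ 0)
not y: Gödel ¬ of 0.7 = 0 (operand ≠ 0)
(not z → not y): 0 ≤ 0, so result = 1
not x: Gödel ¬ of 0.44 = 0 (operand ≠ 0)
not z: Gödel ¬ of 0.97 = 0 (operand ≠ 0)
(not x → not z): 0 ≤ 0, so result = 1
(w ∨ z) = max(0.1, 0.97) = 0.97
((not x → not z) → (w ∨ z)): 1 > 0.97, so result = 0.97
((not z → not y) ∨ ((not x → not z) → (w ∨ z))) = max(1, 0.97) = 1
(((not z → not y) ∨ ((not x → not z) → (w ∨ z))) → z): 1 > 0.97, so result = 0.97

0.97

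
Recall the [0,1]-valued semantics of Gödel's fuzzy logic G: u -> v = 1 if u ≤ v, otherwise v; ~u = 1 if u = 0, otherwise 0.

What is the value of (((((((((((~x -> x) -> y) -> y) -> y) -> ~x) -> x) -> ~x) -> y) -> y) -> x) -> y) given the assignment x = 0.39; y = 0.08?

~x: Gödel ¬ of 0.39 = 0 (operand ≠ 0)
(~x -> x): 0 ≤ 0.39, so result = 1
((~x -> x) -> y): 1 > 0.08, so result = 0.08
(((~x -> x) -> y) -> y): 0.08 ≤ 0.08, so result = 1
((((~x -> x) -> y) -> y) -> y): 1 > 0.08, so result = 0.08
~x: Gödel ¬ of 0.39 = 0 (operand ≠ 0)
(((((~x -> x) -> y) -> y) -> y) -> ~x): 0.08 > 0, so result = 0
((((((~x -> x) -> y) -> y) -> y) -> ~x) -> x): 0 ≤ 0.39, so result = 1
~x: Gödel ¬ of 0.39 = 0 (operand ≠ 0)
(((((((~x -> x) -> y) -> y) -> y) -> ~x) -> x) -> ~x): 1 > 0, so result = 0
((((((((~x -> x) -> y) -> y) -> y) -> ~x) -> x) -> ~x) -> y): 0 ≤ 0.08, so result = 1
(((((((((~x -> x) -> y) -> y) -> y) -> ~x) -> x) -> ~x) -> y) -> y): 1 > 0.08, so result = 0.08
((((((((((~x -> x) -> y) -> y) -> y) -> ~x) -> x) -> ~x) -> y) -> y) -> x): 0.08 ≤ 0.39, so result = 1
(((((((((((~x -> x) -> y) -> y) -> y) -> ~x) -> x) -> ~x) -> y) -> y) -> x) -> y): 1 > 0.08, so result = 0.08

0.08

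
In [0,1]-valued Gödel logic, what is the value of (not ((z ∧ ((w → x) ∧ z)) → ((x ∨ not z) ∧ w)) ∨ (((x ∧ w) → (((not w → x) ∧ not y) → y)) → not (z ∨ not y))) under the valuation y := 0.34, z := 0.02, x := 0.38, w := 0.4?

(w → x): 0.4 > 0.38, so result = 0.38
((w → x) ∧ z) = min(0.38, 0.02) = 0.02
(z ∧ ((w → x) ∧ z)) = min(0.02, 0.02) = 0.02
not z: Gödel ¬ of 0.02 = 0 (operand ≠ 0)
(x ∨ not z) = max(0.38, 0) = 0.38
((x ∨ not z) ∧ w) = min(0.38, 0.4) = 0.38
((z ∧ ((w → x) ∧ z)) → ((x ∨ not z) ∧ w)): 0.02 ≤ 0.38, so result = 1
not ((z ∧ ((w → x) ∧ z)) → ((x ∨ not z) ∧ w)): Gödel ¬ of 1 = 0 (operand ≠ 0)
(x ∧ w) = min(0.38, 0.4) = 0.38
not w: Gödel ¬ of 0.4 = 0 (operand ≠ 0)
(not w → x): 0 ≤ 0.38, so result = 1
not y: Gödel ¬ of 0.34 = 0 (operand ≠ 0)
((not w → x) ∧ not y) = min(1, 0) = 0
(((not w → x) ∧ not y) → y): 0 ≤ 0.34, so result = 1
((x ∧ w) → (((not w → x) ∧ not y) → y)): 0.38 ≤ 1, so result = 1
not y: Gödel ¬ of 0.34 = 0 (operand ≠ 0)
(z ∨ not y) = max(0.02, 0) = 0.02
not (z ∨ not y): Gödel ¬ of 0.02 = 0 (operand ≠ 0)
(((x ∧ w) → (((not w → x) ∧ not y) → y)) → not (z ∨ not y)): 1 > 0, so result = 0
(not ((z ∧ ((w → x) ∧ z)) → ((x ∨ not z) ∧ w)) ∨ (((x ∧ w) → (((not w → x) ∧ not y) → y)) → not (z ∨ not y))) = max(0, 0) = 0

0.00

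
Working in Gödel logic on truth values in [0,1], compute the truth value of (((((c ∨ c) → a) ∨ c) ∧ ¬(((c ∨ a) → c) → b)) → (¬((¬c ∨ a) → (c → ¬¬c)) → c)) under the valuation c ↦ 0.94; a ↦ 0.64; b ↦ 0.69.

1.00

(c ∨ c) = max(0.94, 0.94) = 0.94
((c ∨ c) → a): 0.94 > 0.64, so result = 0.64
(((c ∨ c) → a) ∨ c) = max(0.64, 0.94) = 0.94
(c ∨ a) = max(0.94, 0.64) = 0.94
((c ∨ a) → c): 0.94 ≤ 0.94, so result = 1
(((c ∨ a) → c) → b): 1 > 0.69, so result = 0.69
¬(((c ∨ a) → c) → b): Gödel ¬ of 0.69 = 0 (operand ≠ 0)
((((c ∨ c) → a) ∨ c) ∧ ¬(((c ∨ a) → c) → b)) = min(0.94, 0) = 0
¬c: Gödel ¬ of 0.94 = 0 (operand ≠ 0)
(¬c ∨ a) = max(0, 0.64) = 0.64
¬c: Gödel ¬ of 0.94 = 0 (operand ≠ 0)
¬¬c: Gödel ¬ of 0 = 1 (operand is 0)
(c → ¬¬c): 0.94 ≤ 1, so result = 1
((¬c ∨ a) → (c → ¬¬c)): 0.64 ≤ 1, so result = 1
¬((¬c ∨ a) → (c → ¬¬c)): Gödel ¬ of 1 = 0 (operand ≠ 0)
(¬((¬c ∨ a) → (c → ¬¬c)) → c): 0 ≤ 0.94, so result = 1
(((((c ∨ c) → a) ∨ c) ∧ ¬(((c ∨ a) → c) → b)) → (¬((¬c ∨ a) → (c → ¬¬c)) → c)): 0 ≤ 1, so result = 1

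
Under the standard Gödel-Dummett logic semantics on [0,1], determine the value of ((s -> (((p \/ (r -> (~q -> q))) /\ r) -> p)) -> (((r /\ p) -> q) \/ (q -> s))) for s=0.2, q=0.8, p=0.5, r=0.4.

~q: Gödel ¬ of 0.8 = 0 (operand ≠ 0)
(~q -> q): 0 ≤ 0.8, so result = 1
(r -> (~q -> q)): 0.4 ≤ 1, so result = 1
(p \/ (r -> (~q -> q))) = max(0.5, 1) = 1
((p \/ (r -> (~q -> q))) /\ r) = min(1, 0.4) = 0.4
(((p \/ (r -> (~q -> q))) /\ r) -> p): 0.4 ≤ 0.5, so result = 1
(s -> (((p \/ (r -> (~q -> q))) /\ r) -> p)): 0.2 ≤ 1, so result = 1
(r /\ p) = min(0.4, 0.5) = 0.4
((r /\ p) -> q): 0.4 ≤ 0.8, so result = 1
(q -> s): 0.8 > 0.2, so result = 0.2
(((r /\ p) -> q) \/ (q -> s)) = max(1, 0.2) = 1
((s -> (((p \/ (r -> (~q -> q))) /\ r) -> p)) -> (((r /\ p) -> q) \/ (q -> s))): 1 ≤ 1, so result = 1

1.00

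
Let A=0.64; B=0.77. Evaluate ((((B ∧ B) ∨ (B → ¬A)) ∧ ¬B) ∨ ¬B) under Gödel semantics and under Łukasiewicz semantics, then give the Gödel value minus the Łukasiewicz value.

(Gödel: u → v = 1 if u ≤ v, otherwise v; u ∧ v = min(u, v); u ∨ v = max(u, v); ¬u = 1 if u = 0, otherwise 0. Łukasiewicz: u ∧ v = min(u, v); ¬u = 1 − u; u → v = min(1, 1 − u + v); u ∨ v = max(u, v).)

Gödel evaluation:
  (B ∧ B) = min(0.77, 0.77) = 0.77
  ¬A: Gödel ¬ of 0.64 = 0 (operand ≠ 0)
  (B → ¬A): 0.77 > 0, so result = 0
  ((B ∧ B) ∨ (B → ¬A)) = max(0.77, 0) = 0.77
  ¬B: Gödel ¬ of 0.77 = 0 (operand ≠ 0)
  (((B ∧ B) ∨ (B → ¬A)) ∧ ¬B) = min(0.77, 0) = 0
  ¬B: Gödel ¬ of 0.77 = 0 (operand ≠ 0)
  ((((B ∧ B) ∨ (B → ¬A)) ∧ ¬B) ∨ ¬B) = max(0, 0) = 0
  Gödel value = 0
Łukasiewicz evaluation:
  (B ∧ B) = min(0.77, 0.77) = 0.77
  ¬A: Łukasiewicz ¬ gives 1 − 0.64 = 0.36
  (B → ¬A): min(1, 1 − 0.77 + 0.36) = 0.59
  ((B ∧ B) ∨ (B → ¬A)) = max(0.77, 0.59) = 0.77
  ¬B: Łukasiewicz ¬ gives 1 − 0.77 = 0.23
  (((B ∧ B) ∨ (B → ¬A)) ∧ ¬B) = min(0.77, 0.23) = 0.23
  ¬B: Łukasiewicz ¬ gives 1 − 0.77 = 0.23
  ((((B ∧ B) ∨ (B → ¬A)) ∧ ¬B) ∨ ¬B) = max(0.23, 0.23) = 0.23
  Łukasiewicz value = 0.23
Difference: 0 − 0.23 = -0.23

-0.23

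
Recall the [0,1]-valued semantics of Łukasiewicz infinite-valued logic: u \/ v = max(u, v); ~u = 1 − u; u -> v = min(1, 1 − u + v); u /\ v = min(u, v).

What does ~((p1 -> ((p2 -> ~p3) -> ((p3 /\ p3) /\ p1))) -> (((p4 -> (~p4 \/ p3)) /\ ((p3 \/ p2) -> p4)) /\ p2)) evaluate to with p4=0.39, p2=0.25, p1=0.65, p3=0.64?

~p3: Łukasiewicz ¬ gives 1 − 0.64 = 0.36
(p2 -> ~p3): min(1, 1 − 0.25 + 0.36) = 1
(p3 /\ p3) = min(0.64, 0.64) = 0.64
((p3 /\ p3) /\ p1) = min(0.64, 0.65) = 0.64
((p2 -> ~p3) -> ((p3 /\ p3) /\ p1)): min(1, 1 − 1 + 0.64) = 0.64
(p1 -> ((p2 -> ~p3) -> ((p3 /\ p3) /\ p1))): min(1, 1 − 0.65 + 0.64) = 0.99
~p4: Łukasiewicz ¬ gives 1 − 0.39 = 0.61
(~p4 \/ p3) = max(0.61, 0.64) = 0.64
(p4 -> (~p4 \/ p3)): min(1, 1 − 0.39 + 0.64) = 1
(p3 \/ p2) = max(0.64, 0.25) = 0.64
((p3 \/ p2) -> p4): min(1, 1 − 0.64 + 0.39) = 0.75
((p4 -> (~p4 \/ p3)) /\ ((p3 \/ p2) -> p4)) = min(1, 0.75) = 0.75
(((p4 -> (~p4 \/ p3)) /\ ((p3 \/ p2) -> p4)) /\ p2) = min(0.75, 0.25) = 0.25
((p1 -> ((p2 -> ~p3) -> ((p3 /\ p3) /\ p1))) -> (((p4 -> (~p4 \/ p3)) /\ ((p3 \/ p2) -> p4)) /\ p2)): min(1, 1 − 0.99 + 0.25) = 0.26
~((p1 -> ((p2 -> ~p3) -> ((p3 /\ p3) /\ p1))) -> (((p4 -> (~p4 \/ p3)) /\ ((p3 \/ p2) -> p4)) /\ p2)): Łukasiewicz ¬ gives 1 − 0.26 = 0.74

0.74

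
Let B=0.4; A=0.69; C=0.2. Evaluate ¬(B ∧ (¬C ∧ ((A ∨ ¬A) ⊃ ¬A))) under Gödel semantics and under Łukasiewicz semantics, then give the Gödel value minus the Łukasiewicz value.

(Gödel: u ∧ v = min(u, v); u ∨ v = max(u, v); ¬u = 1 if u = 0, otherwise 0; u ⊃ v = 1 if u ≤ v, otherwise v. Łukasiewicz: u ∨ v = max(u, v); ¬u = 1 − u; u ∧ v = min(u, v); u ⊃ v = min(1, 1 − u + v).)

Gödel evaluation:
  ¬C: Gödel ¬ of 0.2 = 0 (operand ≠ 0)
  ¬A: Gödel ¬ of 0.69 = 0 (operand ≠ 0)
  (A ∨ ¬A) = max(0.69, 0) = 0.69
  ¬A: Gödel ¬ of 0.69 = 0 (operand ≠ 0)
  ((A ∨ ¬A) ⊃ ¬A): 0.69 > 0, so result = 0
  (¬C ∧ ((A ∨ ¬A) ⊃ ¬A)) = min(0, 0) = 0
  (B ∧ (¬C ∧ ((A ∨ ¬A) ⊃ ¬A))) = min(0.4, 0) = 0
  ¬(B ∧ (¬C ∧ ((A ∨ ¬A) ⊃ ¬A))): Gödel ¬ of 0 = 1 (operand is 0)
  Gödel value = 1
Łukasiewicz evaluation:
  ¬C: Łukasiewicz ¬ gives 1 − 0.2 = 0.8
  ¬A: Łukasiewicz ¬ gives 1 − 0.69 = 0.31
  (A ∨ ¬A) = max(0.69, 0.31) = 0.69
  ¬A: Łukasiewicz ¬ gives 1 − 0.69 = 0.31
  ((A ∨ ¬A) ⊃ ¬A): min(1, 1 − 0.69 + 0.31) = 0.62
  (¬C ∧ ((A ∨ ¬A) ⊃ ¬A)) = min(0.8, 0.62) = 0.62
  (B ∧ (¬C ∧ ((A ∨ ¬A) ⊃ ¬A))) = min(0.4, 0.62) = 0.4
  ¬(B ∧ (¬C ∧ ((A ∨ ¬A) ⊃ ¬A))): Łukasiewicz ¬ gives 1 − 0.4 = 0.6
  Łukasiewicz value = 0.6
Difference: 1 − 0.6 = 0.40

0.40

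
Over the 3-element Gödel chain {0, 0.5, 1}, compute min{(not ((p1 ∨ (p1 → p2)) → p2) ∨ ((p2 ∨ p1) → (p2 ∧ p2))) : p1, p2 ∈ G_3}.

0.50

The minimum is attained at p1 = 1, p2 = 0.5:
  (p1 → p2): 1 > 0.5, so result = 0.5
  (p1 ∨ (p1 → p2)) = max(1, 0.5) = 1
  ((p1 ∨ (p1 → p2)) → p2): 1 > 0.5, so result = 0.5
  not ((p1 ∨ (p1 → p2)) → p2): Gödel ¬ of 0.5 = 0 (operand ≠ 0)
  (p2 ∨ p1) = max(0.5, 1) = 1
  (p2 ∧ p2) = min(0.5, 0.5) = 0.5
  ((p2 ∨ p1) → (p2 ∧ p2)): 1 > 0.5, so result = 0.5
  (not ((p1 ∨ (p1 → p2)) → p2) ∨ ((p2 ∨ p1) → (p2 ∧ p2))) = max(0, 0.5) = 0.5
Checking all 9 assignments confirms none give a value below 0.50.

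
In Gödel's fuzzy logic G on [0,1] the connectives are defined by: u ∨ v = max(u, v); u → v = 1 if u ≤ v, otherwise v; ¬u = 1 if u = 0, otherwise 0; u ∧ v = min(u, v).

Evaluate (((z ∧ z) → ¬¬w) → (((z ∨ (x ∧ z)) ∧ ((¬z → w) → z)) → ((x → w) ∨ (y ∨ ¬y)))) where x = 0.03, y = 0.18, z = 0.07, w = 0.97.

(z ∧ z) = min(0.07, 0.07) = 0.07
¬w: Gödel ¬ of 0.97 = 0 (operand ≠ 0)
¬¬w: Gödel ¬ of 0 = 1 (operand is 0)
((z ∧ z) → ¬¬w): 0.07 ≤ 1, so result = 1
(x ∧ z) = min(0.03, 0.07) = 0.03
(z ∨ (x ∧ z)) = max(0.07, 0.03) = 0.07
¬z: Gödel ¬ of 0.07 = 0 (operand ≠ 0)
(¬z → w): 0 ≤ 0.97, so result = 1
((¬z → w) → z): 1 > 0.07, so result = 0.07
((z ∨ (x ∧ z)) ∧ ((¬z → w) → z)) = min(0.07, 0.07) = 0.07
(x → w): 0.03 ≤ 0.97, so result = 1
¬y: Gödel ¬ of 0.18 = 0 (operand ≠ 0)
(y ∨ ¬y) = max(0.18, 0) = 0.18
((x → w) ∨ (y ∨ ¬y)) = max(1, 0.18) = 1
(((z ∨ (x ∧ z)) ∧ ((¬z → w) → z)) → ((x → w) ∨ (y ∨ ¬y))): 0.07 ≤ 1, so result = 1
(((z ∧ z) → ¬¬w) → (((z ∨ (x ∧ z)) ∧ ((¬z → w) → z)) → ((x → w) ∨ (y ∨ ¬y)))): 1 ≤ 1, so result = 1

1.00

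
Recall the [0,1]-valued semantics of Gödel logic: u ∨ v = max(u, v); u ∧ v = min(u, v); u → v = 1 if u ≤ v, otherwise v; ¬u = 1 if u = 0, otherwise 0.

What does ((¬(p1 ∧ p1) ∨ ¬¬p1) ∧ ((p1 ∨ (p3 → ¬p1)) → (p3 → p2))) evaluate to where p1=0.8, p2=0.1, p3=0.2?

0.10

(p1 ∧ p1) = min(0.8, 0.8) = 0.8
¬(p1 ∧ p1): Gödel ¬ of 0.8 = 0 (operand ≠ 0)
¬p1: Gödel ¬ of 0.8 = 0 (operand ≠ 0)
¬¬p1: Gödel ¬ of 0 = 1 (operand is 0)
(¬(p1 ∧ p1) ∨ ¬¬p1) = max(0, 1) = 1
¬p1: Gödel ¬ of 0.8 = 0 (operand ≠ 0)
(p3 → ¬p1): 0.2 > 0, so result = 0
(p1 ∨ (p3 → ¬p1)) = max(0.8, 0) = 0.8
(p3 → p2): 0.2 > 0.1, so result = 0.1
((p1 ∨ (p3 → ¬p1)) → (p3 → p2)): 0.8 > 0.1, so result = 0.1
((¬(p1 ∧ p1) ∨ ¬¬p1) ∧ ((p1 ∨ (p3 → ¬p1)) → (p3 → p2))) = min(1, 0.1) = 0.1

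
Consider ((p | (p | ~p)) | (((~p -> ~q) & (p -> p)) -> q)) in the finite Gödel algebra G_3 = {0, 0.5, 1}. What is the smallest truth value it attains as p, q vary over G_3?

0.50

The minimum is attained at p = 0.5, q = 0:
  ~p: Gödel ¬ of 0.5 = 0 (operand ≠ 0)
  (p | ~p) = max(0.5, 0) = 0.5
  (p | (p | ~p)) = max(0.5, 0.5) = 0.5
  ~p: Gödel ¬ of 0.5 = 0 (operand ≠ 0)
  ~q: Gödel ¬ of 0 = 1 (operand is 0)
  (~p -> ~q): 0 ≤ 1, so result = 1
  (p -> p): 0.5 ≤ 0.5, so result = 1
  ((~p -> ~q) & (p -> p)) = min(1, 1) = 1
  (((~p -> ~q) & (p -> p)) -> q): 1 > 0, so result = 0
  ((p | (p | ~p)) | (((~p -> ~q) & (p -> p)) -> q)) = max(0.5, 0) = 0.5
Checking all 9 assignments confirms none give a value below 0.50.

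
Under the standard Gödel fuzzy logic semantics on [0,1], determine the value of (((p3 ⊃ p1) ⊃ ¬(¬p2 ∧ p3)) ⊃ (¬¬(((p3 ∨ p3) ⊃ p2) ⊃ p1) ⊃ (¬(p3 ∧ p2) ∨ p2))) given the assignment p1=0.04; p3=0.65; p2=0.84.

0.84

(p3 ⊃ p1): 0.65 > 0.04, so result = 0.04
¬p2: Gödel ¬ of 0.84 = 0 (operand ≠ 0)
(¬p2 ∧ p3) = min(0, 0.65) = 0
¬(¬p2 ∧ p3): Gödel ¬ of 0 = 1 (operand is 0)
((p3 ⊃ p1) ⊃ ¬(¬p2 ∧ p3)): 0.04 ≤ 1, so result = 1
(p3 ∨ p3) = max(0.65, 0.65) = 0.65
((p3 ∨ p3) ⊃ p2): 0.65 ≤ 0.84, so result = 1
(((p3 ∨ p3) ⊃ p2) ⊃ p1): 1 > 0.04, so result = 0.04
¬(((p3 ∨ p3) ⊃ p2) ⊃ p1): Gödel ¬ of 0.04 = 0 (operand ≠ 0)
¬¬(((p3 ∨ p3) ⊃ p2) ⊃ p1): Gödel ¬ of 0 = 1 (operand is 0)
(p3 ∧ p2) = min(0.65, 0.84) = 0.65
¬(p3 ∧ p2): Gödel ¬ of 0.65 = 0 (operand ≠ 0)
(¬(p3 ∧ p2) ∨ p2) = max(0, 0.84) = 0.84
(¬¬(((p3 ∨ p3) ⊃ p2) ⊃ p1) ⊃ (¬(p3 ∧ p2) ∨ p2)): 1 > 0.84, so result = 0.84
(((p3 ⊃ p1) ⊃ ¬(¬p2 ∧ p3)) ⊃ (¬¬(((p3 ∨ p3) ⊃ p2) ⊃ p1) ⊃ (¬(p3 ∧ p2) ∨ p2))): 1 > 0.84, so result = 0.84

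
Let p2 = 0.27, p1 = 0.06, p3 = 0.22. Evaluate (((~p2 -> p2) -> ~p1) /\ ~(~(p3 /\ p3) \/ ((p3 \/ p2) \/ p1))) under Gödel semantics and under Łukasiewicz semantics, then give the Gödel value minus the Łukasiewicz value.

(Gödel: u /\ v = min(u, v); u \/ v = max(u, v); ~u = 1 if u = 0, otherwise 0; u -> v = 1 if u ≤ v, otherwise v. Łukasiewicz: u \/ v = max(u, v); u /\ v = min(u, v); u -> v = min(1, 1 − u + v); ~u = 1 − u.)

Gödel evaluation:
  ~p2: Gödel ¬ of 0.27 = 0 (operand ≠ 0)
  (~p2 -> p2): 0 ≤ 0.27, so result = 1
  ~p1: Gödel ¬ of 0.06 = 0 (operand ≠ 0)
  ((~p2 -> p2) -> ~p1): 1 > 0, so result = 0
  (p3 /\ p3) = min(0.22, 0.22) = 0.22
  ~(p3 /\ p3): Gödel ¬ of 0.22 = 0 (operand ≠ 0)
  (p3 \/ p2) = max(0.22, 0.27) = 0.27
  ((p3 \/ p2) \/ p1) = max(0.27, 0.06) = 0.27
  (~(p3 /\ p3) \/ ((p3 \/ p2) \/ p1)) = max(0, 0.27) = 0.27
  ~(~(p3 /\ p3) \/ ((p3 \/ p2) \/ p1)): Gödel ¬ of 0.27 = 0 (operand ≠ 0)
  (((~p2 -> p2) -> ~p1) /\ ~(~(p3 /\ p3) \/ ((p3 \/ p2) \/ p1))) = min(0, 0) = 0
  Gödel value = 0
Łukasiewicz evaluation:
  ~p2: Łukasiewicz ¬ gives 1 − 0.27 = 0.73
  (~p2 -> p2): min(1, 1 − 0.73 + 0.27) = 0.54
  ~p1: Łukasiewicz ¬ gives 1 − 0.06 = 0.94
  ((~p2 -> p2) -> ~p1): min(1, 1 − 0.54 + 0.94) = 1
  (p3 /\ p3) = min(0.22, 0.22) = 0.22
  ~(p3 /\ p3): Łukasiewicz ¬ gives 1 − 0.22 = 0.78
  (p3 \/ p2) = max(0.22, 0.27) = 0.27
  ((p3 \/ p2) \/ p1) = max(0.27, 0.06) = 0.27
  (~(p3 /\ p3) \/ ((p3 \/ p2) \/ p1)) = max(0.78, 0.27) = 0.78
  ~(~(p3 /\ p3) \/ ((p3 \/ p2) \/ p1)): Łukasiewicz ¬ gives 1 − 0.78 = 0.22
  (((~p2 -> p2) -> ~p1) /\ ~(~(p3 /\ p3) \/ ((p3 \/ p2) \/ p1))) = min(1, 0.22) = 0.22
  Łukasiewicz value = 0.22
Difference: 0 − 0.22 = -0.22

-0.22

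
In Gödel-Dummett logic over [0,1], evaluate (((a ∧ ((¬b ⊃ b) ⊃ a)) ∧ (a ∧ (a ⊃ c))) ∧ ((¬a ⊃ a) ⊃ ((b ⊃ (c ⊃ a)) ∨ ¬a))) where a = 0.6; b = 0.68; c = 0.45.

0.45

¬b: Gödel ¬ of 0.68 = 0 (operand ≠ 0)
(¬b ⊃ b): 0 ≤ 0.68, so result = 1
((¬b ⊃ b) ⊃ a): 1 > 0.6, so result = 0.6
(a ∧ ((¬b ⊃ b) ⊃ a)) = min(0.6, 0.6) = 0.6
(a ⊃ c): 0.6 > 0.45, so result = 0.45
(a ∧ (a ⊃ c)) = min(0.6, 0.45) = 0.45
((a ∧ ((¬b ⊃ b) ⊃ a)) ∧ (a ∧ (a ⊃ c))) = min(0.6, 0.45) = 0.45
¬a: Gödel ¬ of 0.6 = 0 (operand ≠ 0)
(¬a ⊃ a): 0 ≤ 0.6, so result = 1
(c ⊃ a): 0.45 ≤ 0.6, so result = 1
(b ⊃ (c ⊃ a)): 0.68 ≤ 1, so result = 1
¬a: Gödel ¬ of 0.6 = 0 (operand ≠ 0)
((b ⊃ (c ⊃ a)) ∨ ¬a) = max(1, 0) = 1
((¬a ⊃ a) ⊃ ((b ⊃ (c ⊃ a)) ∨ ¬a)): 1 ≤ 1, so result = 1
(((a ∧ ((¬b ⊃ b) ⊃ a)) ∧ (a ∧ (a ⊃ c))) ∧ ((¬a ⊃ a) ⊃ ((b ⊃ (c ⊃ a)) ∨ ¬a))) = min(0.45, 1) = 0.45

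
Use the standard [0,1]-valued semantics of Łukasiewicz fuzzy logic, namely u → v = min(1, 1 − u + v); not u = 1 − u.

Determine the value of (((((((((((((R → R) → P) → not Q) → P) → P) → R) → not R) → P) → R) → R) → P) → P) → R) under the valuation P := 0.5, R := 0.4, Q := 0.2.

(R → R): min(1, 1 − 0.4 + 0.4) = 1
((R → R) → P): min(1, 1 − 1 + 0.5) = 0.5
not Q: Łukasiewicz ¬ gives 1 − 0.2 = 0.8
(((R → R) → P) → not Q): min(1, 1 − 0.5 + 0.8) = 1
((((R → R) → P) → not Q) → P): min(1, 1 − 1 + 0.5) = 0.5
(((((R → R) → P) → not Q) → P) → P): min(1, 1 − 0.5 + 0.5) = 1
((((((R → R) → P) → not Q) → P) → P) → R): min(1, 1 − 1 + 0.4) = 0.4
not R: Łukasiewicz ¬ gives 1 − 0.4 = 0.6
(((((((R → R) → P) → not Q) → P) → P) → R) → not R): min(1, 1 − 0.4 + 0.6) = 1
((((((((R → R) → P) → not Q) → P) → P) → R) → not R) → P): min(1, 1 − 1 + 0.5) = 0.5
(((((((((R → R) → P) → not Q) → P) → P) → R) → not R) → P) → R): min(1, 1 − 0.5 + 0.4) = 0.9
((((((((((R → R) → P) → not Q) → P) → P) → R) → not R) → P) → R) → R): min(1, 1 − 0.9 + 0.4) = 0.5
(((((((((((R → R) → P) → not Q) → P) → P) → R) → not R) → P) → R) → R) → P): min(1, 1 − 0.5 + 0.5) = 1
((((((((((((R → R) → P) → not Q) → P) → P) → R) → not R) → P) → R) → R) → P) → P): min(1, 1 − 1 + 0.5) = 0.5
(((((((((((((R → R) → P) → not Q) → P) → P) → R) → not R) → P) → R) → R) → P) → P) → R): min(1, 1 − 0.5 + 0.4) = 0.9

0.90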